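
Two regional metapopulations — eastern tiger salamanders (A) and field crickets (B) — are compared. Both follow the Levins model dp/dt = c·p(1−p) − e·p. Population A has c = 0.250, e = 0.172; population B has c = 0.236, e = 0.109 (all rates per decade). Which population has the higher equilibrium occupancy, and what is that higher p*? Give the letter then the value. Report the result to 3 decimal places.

A: p*_A = 1 − 0.172/0.250 = 0.3120.
B: p*_B = 1 − 0.109/0.236 = 0.5381.
B is higher at 0.5381.

B, 0.538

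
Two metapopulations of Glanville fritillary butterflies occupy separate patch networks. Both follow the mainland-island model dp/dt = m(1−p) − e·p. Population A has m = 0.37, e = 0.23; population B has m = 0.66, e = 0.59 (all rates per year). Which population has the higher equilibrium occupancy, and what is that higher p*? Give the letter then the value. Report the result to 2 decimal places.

A: p*_A = m/(m+e) = 0.37/0.6000 = 0.6167.
B: p*_B = 0.66/1.2500 = 0.5280.
A is higher at 0.6167.

A, 0.62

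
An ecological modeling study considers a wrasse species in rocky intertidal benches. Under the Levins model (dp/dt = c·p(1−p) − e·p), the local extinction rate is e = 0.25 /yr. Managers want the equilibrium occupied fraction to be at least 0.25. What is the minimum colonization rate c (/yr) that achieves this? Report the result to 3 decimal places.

0.333

p* = 1 − e/c ≥ 0.25 requires e/c ≤ 0.7500, i.e. c ≥ e/0.7500.
c_min = 0.25/0.7500 = 0.3333.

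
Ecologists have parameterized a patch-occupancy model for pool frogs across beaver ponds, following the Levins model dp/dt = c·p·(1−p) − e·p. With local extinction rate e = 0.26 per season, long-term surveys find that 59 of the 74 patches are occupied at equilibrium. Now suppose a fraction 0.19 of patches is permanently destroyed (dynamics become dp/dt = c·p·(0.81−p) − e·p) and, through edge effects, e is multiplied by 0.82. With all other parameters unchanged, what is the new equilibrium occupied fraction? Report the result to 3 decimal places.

Observed p* = 59/74 = 0.79730.
Balance c(1−p*) = e gives c = e/(1 − 0.79730) = 0.26/0.20270 = 1.28268.
New p* = 0.81 − e/c = 0.81 − 0.21320/1.28268 = 0.64379.

0.644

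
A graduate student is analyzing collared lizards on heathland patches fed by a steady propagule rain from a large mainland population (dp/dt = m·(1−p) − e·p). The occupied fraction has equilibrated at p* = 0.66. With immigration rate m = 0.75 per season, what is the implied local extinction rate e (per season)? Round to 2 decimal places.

0.39

At equilibrium m(1−p*) = e·p*, so e = m(1−p*)/p*.
e = 0.75 × 0.3400 / 0.66 = 0.3864.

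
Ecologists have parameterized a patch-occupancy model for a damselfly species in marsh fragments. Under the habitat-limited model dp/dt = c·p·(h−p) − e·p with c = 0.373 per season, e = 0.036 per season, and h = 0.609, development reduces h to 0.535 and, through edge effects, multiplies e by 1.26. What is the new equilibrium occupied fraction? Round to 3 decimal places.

0.413

Before: p* = h − e/c = 0.609 − 0.036/0.373 = 0.609 − 0.0965 = 0.5125.
After: c = 0.373, e = 0.04536, h = 0.535; p* = 0.535 − 0.04536/0.373 = 0.4134.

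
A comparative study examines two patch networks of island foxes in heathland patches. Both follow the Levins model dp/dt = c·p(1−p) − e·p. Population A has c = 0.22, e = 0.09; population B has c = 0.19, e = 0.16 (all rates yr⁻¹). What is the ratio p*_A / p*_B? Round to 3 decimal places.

A: p*_A = 1 − 0.09/0.22 = 0.5909.
B: p*_B = 1 − 0.16/0.19 = 0.1579.
p*_A / p*_B = 0.5909/0.1579 = 3.7424.

3.742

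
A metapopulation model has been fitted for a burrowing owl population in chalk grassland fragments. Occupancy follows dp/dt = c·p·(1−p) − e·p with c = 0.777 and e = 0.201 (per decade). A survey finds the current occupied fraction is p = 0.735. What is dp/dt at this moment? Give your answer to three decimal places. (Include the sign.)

Colonization term: c·p·(1−p) = 0.777×0.735×0.2650 = 0.15134.
Extinction term: e·p = 0.14774.
dp/dt = 0.15134 − 0.14774 = 0.00361.

0.004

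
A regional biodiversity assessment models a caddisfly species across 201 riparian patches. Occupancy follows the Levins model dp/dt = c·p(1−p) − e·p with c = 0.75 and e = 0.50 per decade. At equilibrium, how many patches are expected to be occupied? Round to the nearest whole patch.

67

p* = 1 − e/c = 1 − 0.50/0.75 = 0.3333.
Expected occupied patches = N × p* = 201 × 0.3333 = 67.00 ≈ 67.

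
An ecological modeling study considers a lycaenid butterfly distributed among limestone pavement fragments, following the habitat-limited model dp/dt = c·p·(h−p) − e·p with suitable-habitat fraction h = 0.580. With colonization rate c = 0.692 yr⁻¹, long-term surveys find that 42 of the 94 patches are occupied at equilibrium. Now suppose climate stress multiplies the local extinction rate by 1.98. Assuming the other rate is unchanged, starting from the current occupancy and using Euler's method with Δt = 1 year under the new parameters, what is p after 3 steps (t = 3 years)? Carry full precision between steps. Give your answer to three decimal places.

Observed p* = 42/94 = 0.44681.
Balance c(h−p*) = e gives e = 0.692×(0.58 − 0.44681) = 0.09217.
Starting from p₀ = 0.44681; update p ← p + (dp/dt)·Δt with the new parameters.
t = 1: p = 0.44681 + (-0.04036) = 0.40645
t = 2: p = 0.40645 + (-0.02536) = 0.38109
t = 3: p = 0.38109 + (-0.01709) = 0.36400

0.364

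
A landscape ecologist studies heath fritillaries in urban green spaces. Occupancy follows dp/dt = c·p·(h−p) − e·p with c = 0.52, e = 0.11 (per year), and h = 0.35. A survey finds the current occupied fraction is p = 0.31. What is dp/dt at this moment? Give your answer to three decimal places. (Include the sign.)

Colonization term: c·p·(h−p) = 0.52×0.31×0.0400 = 0.00645.
Extinction term: e·p = 0.03410.
dp/dt = 0.00645 − 0.03410 = -0.02765.

-0.028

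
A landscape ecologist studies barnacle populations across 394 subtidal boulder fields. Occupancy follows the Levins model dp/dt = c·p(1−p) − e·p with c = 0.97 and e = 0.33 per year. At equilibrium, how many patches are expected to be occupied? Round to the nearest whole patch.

p* = 1 − e/c = 1 − 0.33/0.97 = 0.6598.
Expected occupied patches = N × p* = 394 × 0.6598 = 259.96 ≈ 260.

260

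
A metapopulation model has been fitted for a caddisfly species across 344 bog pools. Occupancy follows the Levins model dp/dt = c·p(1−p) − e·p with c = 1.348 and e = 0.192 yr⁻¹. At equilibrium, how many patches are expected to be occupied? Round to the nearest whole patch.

p* = 1 − e/c = 1 − 0.192/1.348 = 0.8576.
Expected occupied patches = N × p* = 344 × 0.8576 = 295.00 ≈ 295.

295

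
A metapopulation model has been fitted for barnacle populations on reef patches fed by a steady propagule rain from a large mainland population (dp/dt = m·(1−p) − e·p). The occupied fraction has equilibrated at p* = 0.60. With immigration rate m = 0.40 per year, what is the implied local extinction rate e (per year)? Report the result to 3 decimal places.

At equilibrium m(1−p*) = e·p*, so e = m(1−p*)/p*.
e = 0.40 × 0.4000 / 0.60 = 0.2667.

0.267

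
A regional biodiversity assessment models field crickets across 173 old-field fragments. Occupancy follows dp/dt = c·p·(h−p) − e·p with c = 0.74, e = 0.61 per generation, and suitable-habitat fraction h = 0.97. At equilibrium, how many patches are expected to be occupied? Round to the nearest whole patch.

25

p* = h − e/c = 0.97 − 0.8243 = 0.1457.
Expected occupied patches = N × p* = 173 × 0.1457 = 25.20 ≈ 25.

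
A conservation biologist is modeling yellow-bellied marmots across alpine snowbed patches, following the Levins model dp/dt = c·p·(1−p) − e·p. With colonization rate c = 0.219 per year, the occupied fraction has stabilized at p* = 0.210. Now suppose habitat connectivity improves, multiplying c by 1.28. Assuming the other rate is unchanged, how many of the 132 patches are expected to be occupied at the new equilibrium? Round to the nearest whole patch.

Balance c(1−p*) = e gives e = 0.219×(1 − 0.21000) = 0.17301.
New p* = 1 − e/c = 1 − 0.17301/0.28032 = 0.38281.
Expected occupied = 132 × 0.38281 = 50.53 ≈ 51.

51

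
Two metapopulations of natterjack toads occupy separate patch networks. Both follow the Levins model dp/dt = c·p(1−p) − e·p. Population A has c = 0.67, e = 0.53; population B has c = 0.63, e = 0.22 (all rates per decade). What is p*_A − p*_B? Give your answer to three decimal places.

-0.442

A: p*_A = 1 − 0.53/0.67 = 0.2090.
B: p*_B = 1 − 0.22/0.63 = 0.6508.
p*_A − p*_B = 0.2090 − 0.6508 = -0.4418.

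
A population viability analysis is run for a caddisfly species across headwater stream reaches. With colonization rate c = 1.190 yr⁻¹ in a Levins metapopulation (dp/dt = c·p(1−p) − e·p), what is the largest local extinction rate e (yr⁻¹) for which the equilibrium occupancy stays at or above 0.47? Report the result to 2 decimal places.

0.63

1 − e/c ≥ 0.47 ⇒ e ≤ c(1 − 0.47) = 1.190 × 0.5300.
e_max = 0.6307.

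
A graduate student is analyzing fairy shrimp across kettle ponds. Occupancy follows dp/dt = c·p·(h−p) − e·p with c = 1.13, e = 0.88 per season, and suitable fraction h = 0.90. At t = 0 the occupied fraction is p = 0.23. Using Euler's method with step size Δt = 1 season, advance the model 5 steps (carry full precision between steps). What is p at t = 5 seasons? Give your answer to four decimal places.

0.1538

Update rule: p ← p + [c·p·(h−p) − e·p]·Δt with Δt = 1.
t = 1: p = 0.23000 + (-0.02827) = 0.20173
t = 2: p = 0.20173 + (-0.01835) = 0.18338
t = 3: p = 0.18338 + (-0.01288) = 0.17051
t = 4: p = 0.17051 + (-0.00949) = 0.16101
t = 5: p = 0.16101 + (-0.00724) = 0.15378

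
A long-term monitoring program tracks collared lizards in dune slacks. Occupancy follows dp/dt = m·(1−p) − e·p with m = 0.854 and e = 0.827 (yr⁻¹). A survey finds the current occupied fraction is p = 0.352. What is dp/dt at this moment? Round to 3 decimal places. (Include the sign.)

0.262

Colonization term: m·(1−p) = 0.854×0.6480 = 0.55339.
Extinction term: e·p = 0.29110.
dp/dt = 0.55339 − 0.29110 = 0.26229.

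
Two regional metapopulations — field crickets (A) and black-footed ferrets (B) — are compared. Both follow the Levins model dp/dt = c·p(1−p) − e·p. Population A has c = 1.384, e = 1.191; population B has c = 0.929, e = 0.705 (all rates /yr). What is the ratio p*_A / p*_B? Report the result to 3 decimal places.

0.578

A: p*_A = 1 − 1.191/1.384 = 0.1395.
B: p*_B = 1 − 0.705/0.929 = 0.2411.
p*_A / p*_B = 0.1395/0.2411 = 0.5783.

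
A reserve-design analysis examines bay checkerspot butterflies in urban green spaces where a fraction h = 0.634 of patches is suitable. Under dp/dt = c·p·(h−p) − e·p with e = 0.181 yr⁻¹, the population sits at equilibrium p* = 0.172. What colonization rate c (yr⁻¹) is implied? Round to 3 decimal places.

0.392

At equilibrium c(h−p*) = e, so c = e/(h−p*).
c = 0.181/(0.634 − 0.172) = 0.181/0.4620 = 0.3918.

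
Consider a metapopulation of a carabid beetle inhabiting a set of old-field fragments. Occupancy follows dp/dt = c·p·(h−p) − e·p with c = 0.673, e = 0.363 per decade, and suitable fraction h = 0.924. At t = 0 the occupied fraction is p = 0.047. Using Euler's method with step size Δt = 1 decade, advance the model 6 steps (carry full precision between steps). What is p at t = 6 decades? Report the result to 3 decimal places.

Update rule: p ← p + [c·p·(h−p) − e·p]·Δt with Δt = 1.
step 1: Δp = +0.01068, p = 0.05768
step 2: Δp = +0.01269, p = 0.07037
step 3: Δp = +0.01488, p = 0.08525
step 4: Δp = +0.01718, p = 0.10243
step 5: Δp = +0.01945, p = 0.12188
step 6: Δp = +0.02155, p = 0.14344

0.143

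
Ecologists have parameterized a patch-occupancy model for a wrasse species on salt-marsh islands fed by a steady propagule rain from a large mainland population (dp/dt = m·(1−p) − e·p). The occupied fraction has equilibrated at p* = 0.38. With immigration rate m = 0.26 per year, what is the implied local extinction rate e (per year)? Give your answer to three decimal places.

0.424

At equilibrium m(1−p*) = e·p*, so e = m(1−p*)/p*.
e = 0.26 × 0.6200 / 0.38 = 0.4242.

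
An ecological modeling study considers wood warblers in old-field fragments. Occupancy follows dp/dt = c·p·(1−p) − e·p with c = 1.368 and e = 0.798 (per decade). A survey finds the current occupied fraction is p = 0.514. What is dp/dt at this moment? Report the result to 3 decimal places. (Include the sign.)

Colonization term: c·p·(1−p) = 1.368×0.514×0.4860 = 0.34173.
Extinction term: e·p = 0.41017.
dp/dt = 0.34173 − 0.41017 = -0.06844.

-0.068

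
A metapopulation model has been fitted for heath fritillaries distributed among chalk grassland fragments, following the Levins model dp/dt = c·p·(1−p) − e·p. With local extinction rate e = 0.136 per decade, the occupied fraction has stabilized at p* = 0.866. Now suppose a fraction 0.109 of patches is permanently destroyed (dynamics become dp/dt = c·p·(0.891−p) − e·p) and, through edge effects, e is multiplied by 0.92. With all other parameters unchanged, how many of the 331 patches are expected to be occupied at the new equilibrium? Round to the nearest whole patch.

Balance c(1−p*) = e gives c = e/(1 − 0.86600) = 0.136/0.13400 = 1.01493.
New p* = 0.891 − e/c = 0.891 − 0.12512/1.01493 = 0.76772.
Expected occupied = 331 × 0.76772 = 254.12 ≈ 254.

254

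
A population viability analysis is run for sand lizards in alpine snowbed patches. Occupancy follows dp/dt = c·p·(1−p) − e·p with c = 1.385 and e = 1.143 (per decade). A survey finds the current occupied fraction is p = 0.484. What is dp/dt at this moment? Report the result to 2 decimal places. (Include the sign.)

-0.21

Colonization term: c·p·(1−p) = 1.385×0.484×0.5160 = 0.34590.
Extinction term: e·p = 0.55321.
dp/dt = 0.34590 − 0.55321 = -0.20732.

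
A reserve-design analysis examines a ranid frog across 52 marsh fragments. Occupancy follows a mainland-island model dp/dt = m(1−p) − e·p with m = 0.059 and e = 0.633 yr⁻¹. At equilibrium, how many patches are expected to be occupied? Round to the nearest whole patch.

4

p* = m/(m+e) = 0.059/0.6920 = 0.0853.
Expected occupied patches = N × p* = 52 × 0.0853 = 4.43 ≈ 4.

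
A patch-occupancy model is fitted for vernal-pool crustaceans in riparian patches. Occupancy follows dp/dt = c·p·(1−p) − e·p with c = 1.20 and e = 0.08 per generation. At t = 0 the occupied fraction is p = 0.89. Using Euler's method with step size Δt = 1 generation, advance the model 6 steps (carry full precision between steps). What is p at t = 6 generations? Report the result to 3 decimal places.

Update rule: p ← p + [c·p·(1−p) − e·p]·Δt with Δt = 1.
t = 1: p = 0.89000 + (+0.04628) = 0.93628
t = 2: p = 0.93628 + (-0.00331) = 0.93297
t = 3: p = 0.93297 + (+0.00041) = 0.93338
t = 4: p = 0.93338 + (-0.00005) = 0.93333
t = 5: p = 0.93333 + (+0.00001) = 0.93333
t = 6: p = 0.93333 + (-0.00000) = 0.93333

0.933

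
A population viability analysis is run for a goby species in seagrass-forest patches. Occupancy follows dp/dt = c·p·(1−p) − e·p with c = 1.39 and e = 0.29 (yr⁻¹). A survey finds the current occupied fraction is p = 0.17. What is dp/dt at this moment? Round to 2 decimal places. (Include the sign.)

0.15

Colonization term: c·p·(1−p) = 1.39×0.17×0.8300 = 0.19613.
Extinction term: e·p = 0.04930.
dp/dt = 0.19613 − 0.04930 = 0.14683.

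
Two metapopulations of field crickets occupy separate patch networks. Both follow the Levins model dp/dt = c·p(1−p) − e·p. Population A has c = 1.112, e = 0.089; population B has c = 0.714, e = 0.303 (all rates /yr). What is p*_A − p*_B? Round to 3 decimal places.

A: p*_A = 1 − 0.089/1.112 = 0.9200.
B: p*_B = 1 − 0.303/0.714 = 0.5756.
p*_A − p*_B = 0.9200 − 0.5756 = 0.3443.

0.344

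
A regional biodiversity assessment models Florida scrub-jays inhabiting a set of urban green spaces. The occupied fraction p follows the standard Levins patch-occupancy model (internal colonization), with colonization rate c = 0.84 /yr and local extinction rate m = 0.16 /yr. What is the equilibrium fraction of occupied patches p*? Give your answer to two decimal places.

Setting dp/dt = 0 and dividing through by p* gives c·(1−p*) = m.
So p* = 1 − m/c = 1 − 0.16/0.84 = 1 − 0.1905 = 0.8095.

0.81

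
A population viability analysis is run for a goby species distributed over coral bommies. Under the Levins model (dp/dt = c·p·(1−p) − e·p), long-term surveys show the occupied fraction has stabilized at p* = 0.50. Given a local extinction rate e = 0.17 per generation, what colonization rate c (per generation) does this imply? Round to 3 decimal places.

At equilibrium c(1−p*) = e, so c = e/(1−p*).
c = 0.17/(1 − 0.50) = 0.17/0.5000 = 0.3400.

0.340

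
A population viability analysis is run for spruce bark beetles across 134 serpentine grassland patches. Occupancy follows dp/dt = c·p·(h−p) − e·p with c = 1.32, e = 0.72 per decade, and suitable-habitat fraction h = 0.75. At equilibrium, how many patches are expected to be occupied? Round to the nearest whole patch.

27

p* = h − e/c = 0.75 − 0.5455 = 0.2045.
Expected occupied patches = N × p* = 134 × 0.2045 = 27.41 ≈ 27.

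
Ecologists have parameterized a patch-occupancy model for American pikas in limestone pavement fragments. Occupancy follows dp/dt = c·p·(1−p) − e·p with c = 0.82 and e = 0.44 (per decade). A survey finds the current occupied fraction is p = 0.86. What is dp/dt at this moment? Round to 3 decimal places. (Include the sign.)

-0.280

Colonization term: c·p·(1−p) = 0.82×0.86×0.1400 = 0.09873.
Extinction term: e·p = 0.37840.
dp/dt = 0.09873 − 0.37840 = -0.27967.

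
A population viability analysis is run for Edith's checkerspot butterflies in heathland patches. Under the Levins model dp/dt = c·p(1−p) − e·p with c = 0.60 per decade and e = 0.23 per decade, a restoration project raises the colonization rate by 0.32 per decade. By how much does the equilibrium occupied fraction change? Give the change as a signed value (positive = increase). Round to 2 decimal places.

0.13

Before: p* = 1 − 0.23/0.60 = 0.6167.
After the change, c = 0.92, e = 0.23, so p* = 1 − 0.23/0.92 = 0.7500.
Δp* = 0.7500 − 0.6167 = +0.1333.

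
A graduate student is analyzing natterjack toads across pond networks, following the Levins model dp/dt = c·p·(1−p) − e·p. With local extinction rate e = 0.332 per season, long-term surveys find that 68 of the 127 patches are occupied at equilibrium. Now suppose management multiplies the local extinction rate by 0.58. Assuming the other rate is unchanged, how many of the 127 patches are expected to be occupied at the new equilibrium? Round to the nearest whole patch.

93

Observed p* = 68/127 = 0.53543.
Balance c(1−p*) = e gives c = e/(1 − 0.53543) = 0.332/0.46457 = 0.71464.
New p* = 1 − e/c = 1 − 0.19256/0.71464 = 0.73055.
Expected occupied = 127 × 0.73055 = 92.78 ≈ 93.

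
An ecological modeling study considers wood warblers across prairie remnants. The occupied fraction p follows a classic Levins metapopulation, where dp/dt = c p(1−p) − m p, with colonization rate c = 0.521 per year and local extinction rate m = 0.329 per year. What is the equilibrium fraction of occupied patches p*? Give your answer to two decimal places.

At equilibrium, colonization balances extinction: c·p*·(1−p*) = m·p*.
So p* = 1 − m/c = 1 − 0.329/0.521 = 1 − 0.6315 = 0.3685.

0.37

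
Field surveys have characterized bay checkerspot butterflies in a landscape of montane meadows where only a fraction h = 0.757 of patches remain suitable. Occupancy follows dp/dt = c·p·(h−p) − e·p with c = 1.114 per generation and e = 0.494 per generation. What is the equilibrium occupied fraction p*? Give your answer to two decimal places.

0.31

Setting dp/dt = 0 and dividing by p* gives c·(h−p*) = e.
So p* = h − e/c = 0.757 − 0.494/1.114 = 0.757 − 0.4434 = 0.3136.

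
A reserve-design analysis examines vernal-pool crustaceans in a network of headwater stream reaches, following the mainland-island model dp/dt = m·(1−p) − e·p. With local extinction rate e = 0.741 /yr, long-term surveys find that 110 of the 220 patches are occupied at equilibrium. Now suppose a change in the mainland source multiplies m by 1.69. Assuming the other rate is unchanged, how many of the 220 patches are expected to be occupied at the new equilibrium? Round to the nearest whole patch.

Observed p* = 110/220 = 0.50000.
Balance m(1−p*) = e·p* gives m = e·p*/(1−p*) = 0.741×0.50000/0.50000 = 0.74100.
New p* = m/(m+e) = 1.25229/(1.25229+0.74100) = 0.62825.
Expected occupied = 220 × 0.62825 = 138.22 ≈ 138.

138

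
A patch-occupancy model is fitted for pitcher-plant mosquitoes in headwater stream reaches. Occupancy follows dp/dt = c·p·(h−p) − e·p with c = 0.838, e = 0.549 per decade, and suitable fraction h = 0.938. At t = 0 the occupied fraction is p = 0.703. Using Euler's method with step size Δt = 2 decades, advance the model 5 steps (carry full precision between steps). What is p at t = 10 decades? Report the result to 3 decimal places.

0.273

Update rule: p ← p + [c·p·(h−p) − e·p]·Δt with Δt = 2.
  1  |  dp/dt·Δt = -0.495010  |  p_1 = 0.207990
  2  |  dp/dt·Δt = +0.026102  |  p_2 = 0.234092
  3  |  dp/dt·Δt = +0.019137  |  p_3 = 0.253229
  4  |  dp/dt·Δt = +0.012580  |  p_4 = 0.265808
  5  |  dp/dt·Δt = +0.007600  |  p_5 = 0.273409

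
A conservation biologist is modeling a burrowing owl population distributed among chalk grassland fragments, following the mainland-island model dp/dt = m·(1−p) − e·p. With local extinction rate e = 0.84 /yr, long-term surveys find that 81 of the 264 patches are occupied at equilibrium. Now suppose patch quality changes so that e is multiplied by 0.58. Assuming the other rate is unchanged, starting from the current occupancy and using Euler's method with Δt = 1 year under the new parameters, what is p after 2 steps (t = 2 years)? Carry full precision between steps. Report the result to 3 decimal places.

0.430

Observed p* = 81/264 = 0.30682.
Balance m(1−p*) = e·p* gives m = e·p*/(1−p*) = 0.84×0.30682/0.69318 = 0.37180.
Starting from p₀ = 0.30682; update p ← p + (dp/dt)·Δt with the new parameters.
step 1: Δp = +0.10825, p = 0.41506
step 2: Δp = +0.01526, p = 0.43033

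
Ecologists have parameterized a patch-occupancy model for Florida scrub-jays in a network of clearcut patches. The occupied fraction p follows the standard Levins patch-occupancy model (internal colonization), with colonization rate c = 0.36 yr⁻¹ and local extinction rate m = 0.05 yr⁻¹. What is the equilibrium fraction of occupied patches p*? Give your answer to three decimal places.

At equilibrium, colonization balances extinction: c·p*·(1−p*) = m·p*.
So p* = 1 − m/c = 1 − 0.05/0.36 = 1 − 0.1389 = 0.8611.

0.861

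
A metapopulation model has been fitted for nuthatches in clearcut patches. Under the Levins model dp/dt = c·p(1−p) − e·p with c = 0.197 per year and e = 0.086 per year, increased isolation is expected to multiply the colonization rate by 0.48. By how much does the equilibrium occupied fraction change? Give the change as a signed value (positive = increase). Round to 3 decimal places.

Before: p* = 1 − 0.086/0.197 = 0.5635.
After the change, c = 0.09456, e = 0.086, so p* = 1 − 0.086/0.09456 = 0.0905.
Δp* = 0.0905 − 0.5635 = -0.4729.

-0.473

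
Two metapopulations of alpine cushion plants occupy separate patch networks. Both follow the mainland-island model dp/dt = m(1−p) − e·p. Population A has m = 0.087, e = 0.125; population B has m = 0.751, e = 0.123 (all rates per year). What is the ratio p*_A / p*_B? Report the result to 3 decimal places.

A: p*_A = m/(m+e) = 0.087/0.2120 = 0.4104.
B: p*_B = 0.751/0.8740 = 0.8593.
p*_A / p*_B = 0.4104/0.8593 = 0.4776.

0.478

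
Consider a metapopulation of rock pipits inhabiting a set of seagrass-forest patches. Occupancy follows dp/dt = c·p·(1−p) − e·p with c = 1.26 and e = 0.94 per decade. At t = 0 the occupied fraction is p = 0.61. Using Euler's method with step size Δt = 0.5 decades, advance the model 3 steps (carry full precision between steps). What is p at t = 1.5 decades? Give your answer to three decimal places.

0.368

Update rule: p ← p + [c·p·(1−p) − e·p]·Δt with Δt = 0.5.
t = 0.5: p = 0.61000 + (-0.13682) = 0.47318
t = 1: p = 0.47318 + (-0.06535) = 0.40783
t = 1.5: p = 0.40783 + (-0.03953) = 0.36830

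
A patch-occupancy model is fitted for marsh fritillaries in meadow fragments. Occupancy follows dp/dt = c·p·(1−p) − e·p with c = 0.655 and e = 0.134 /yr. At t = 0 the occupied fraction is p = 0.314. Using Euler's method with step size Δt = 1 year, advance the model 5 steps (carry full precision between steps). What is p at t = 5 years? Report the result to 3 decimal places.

0.734

Update rule: p ← p + [c·p·(1−p) − e·p]·Δt with Δt = 1.
  1  |  dp/dt·Δt = +0.099014  |  p_1 = 0.413014
  2  |  dp/dt·Δt = +0.103450  |  p_2 = 0.516464
  3  |  dp/dt·Δt = +0.094366  |  p_3 = 0.610830
  4  |  dp/dt·Δt = +0.073853  |  p_4 = 0.684683
  5  |  dp/dt·Δt = +0.049662  |  p_5 = 0.734345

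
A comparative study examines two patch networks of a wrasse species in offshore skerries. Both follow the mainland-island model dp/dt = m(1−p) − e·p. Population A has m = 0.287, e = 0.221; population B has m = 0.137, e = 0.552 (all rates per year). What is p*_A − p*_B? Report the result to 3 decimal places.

0.366

A: p*_A = m/(m+e) = 0.287/0.5080 = 0.5650.
B: p*_B = 0.137/0.6890 = 0.1988.
p*_A − p*_B = 0.5650 − 0.1988 = 0.3661.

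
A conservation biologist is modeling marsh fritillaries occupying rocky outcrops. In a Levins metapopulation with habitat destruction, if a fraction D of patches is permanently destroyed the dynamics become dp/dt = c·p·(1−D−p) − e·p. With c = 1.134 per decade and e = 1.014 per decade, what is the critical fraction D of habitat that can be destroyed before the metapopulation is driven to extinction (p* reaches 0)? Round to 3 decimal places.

0.106

The nontrivial equilibrium is p* = (1−D) − e/c; extinction occurs when this hits zero.
So D_crit = 1 − e/c = 1 − 1.014/1.134 = 1 − 0.8942 = 0.1058.
Note this equals the original equilibrium occupancy — the Levins extinction-debt result.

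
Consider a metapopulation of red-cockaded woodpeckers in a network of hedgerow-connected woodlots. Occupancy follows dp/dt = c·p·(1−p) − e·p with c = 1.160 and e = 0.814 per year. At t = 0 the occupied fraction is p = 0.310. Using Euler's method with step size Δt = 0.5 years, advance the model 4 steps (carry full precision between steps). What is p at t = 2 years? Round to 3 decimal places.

0.304

Update rule: p ← p + [c·p·(1−p) − e·p]·Δt with Δt = 0.5.
t = 0.5: p = 0.31000 + (-0.00211) = 0.30789
t = 1: p = 0.30789 + (-0.00172) = 0.30617
t = 1.5: p = 0.30617 + (-0.00140) = 0.30477
t = 2: p = 0.30477 + (-0.00115) = 0.30362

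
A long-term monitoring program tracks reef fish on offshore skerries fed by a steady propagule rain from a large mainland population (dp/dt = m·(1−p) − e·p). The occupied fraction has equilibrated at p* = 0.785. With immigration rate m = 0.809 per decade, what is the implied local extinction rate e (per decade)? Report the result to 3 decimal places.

At equilibrium m(1−p*) = e·p*, so e = m(1−p*)/p*.
e = 0.809 × 0.2150 / 0.785 = 0.2216.

0.222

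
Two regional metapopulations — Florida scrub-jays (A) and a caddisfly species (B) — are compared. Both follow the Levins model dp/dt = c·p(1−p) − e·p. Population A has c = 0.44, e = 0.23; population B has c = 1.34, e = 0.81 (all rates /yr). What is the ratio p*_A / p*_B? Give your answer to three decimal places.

A: p*_A = 1 − 0.23/0.44 = 0.4773.
B: p*_B = 1 − 0.81/1.34 = 0.3955.
p*_A / p*_B = 0.4773/0.3955 = 1.2067.

1.207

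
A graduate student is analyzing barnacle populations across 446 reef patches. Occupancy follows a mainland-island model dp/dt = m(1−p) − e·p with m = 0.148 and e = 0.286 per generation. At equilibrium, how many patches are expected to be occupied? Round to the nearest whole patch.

152

p* = m/(m+e) = 0.148/0.4340 = 0.3410.
Expected occupied patches = N × p* = 446 × 0.3410 = 152.09 ≈ 152.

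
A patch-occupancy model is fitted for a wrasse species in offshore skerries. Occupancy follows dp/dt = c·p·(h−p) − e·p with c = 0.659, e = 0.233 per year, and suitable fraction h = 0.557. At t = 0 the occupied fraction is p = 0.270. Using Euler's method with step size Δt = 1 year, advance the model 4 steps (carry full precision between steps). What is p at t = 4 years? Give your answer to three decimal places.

0.235

Update rule: p ← p + [c·p·(h−p) − e·p]·Δt with Δt = 1.
p: 0.27000 → 0.25816  (Δp = -0.01184)
p: 0.25816 → 0.24885  (Δp = -0.00931)
p: 0.24885 → 0.24140  (Δp = -0.00745)
p: 0.24140 → 0.23536  (Δp = -0.00604)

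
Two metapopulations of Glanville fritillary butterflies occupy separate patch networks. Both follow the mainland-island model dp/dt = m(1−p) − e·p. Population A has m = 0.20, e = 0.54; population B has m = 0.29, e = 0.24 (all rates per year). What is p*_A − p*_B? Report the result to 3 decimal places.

A: p*_A = m/(m+e) = 0.20/0.7400 = 0.2703.
B: p*_B = 0.29/0.5300 = 0.5472.
p*_A − p*_B = 0.2703 − 0.5472 = -0.2769.

-0.277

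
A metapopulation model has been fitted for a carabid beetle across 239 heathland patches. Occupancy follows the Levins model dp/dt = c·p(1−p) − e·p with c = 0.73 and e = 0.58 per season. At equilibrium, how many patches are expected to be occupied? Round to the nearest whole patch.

49

p* = 1 − e/c = 1 − 0.58/0.73 = 0.2055.
Expected occupied patches = N × p* = 239 × 0.2055 = 49.11 ≈ 49.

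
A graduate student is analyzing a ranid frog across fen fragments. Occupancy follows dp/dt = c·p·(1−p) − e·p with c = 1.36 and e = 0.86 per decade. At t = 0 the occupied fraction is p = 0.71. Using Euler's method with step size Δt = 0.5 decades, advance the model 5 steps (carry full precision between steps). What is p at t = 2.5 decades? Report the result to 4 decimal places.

0.4052

Update rule: p ← p + [c·p·(1−p) − e·p]·Δt with Δt = 0.5.
  1  |  dp/dt·Δt = -0.165288  |  p_1 = 0.544712
  2  |  dp/dt·Δt = -0.065586  |  p_2 = 0.479126
  3  |  dp/dt·Δt = -0.036321  |  p_3 = 0.442806
  4  |  dp/dt·Δt = -0.022631  |  p_4 = 0.420175
  5  |  dp/dt·Δt = -0.015008  |  p_5 = 0.405167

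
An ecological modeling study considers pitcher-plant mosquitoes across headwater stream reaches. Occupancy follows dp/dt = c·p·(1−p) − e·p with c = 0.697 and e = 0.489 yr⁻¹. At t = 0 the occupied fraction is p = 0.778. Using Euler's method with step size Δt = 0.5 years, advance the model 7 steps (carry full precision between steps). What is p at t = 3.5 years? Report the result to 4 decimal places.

Update rule: p ← p + [c·p·(1−p) − e·p]·Δt with Δt = 0.5.
step 1: Δp = -0.13003, p = 0.64797
step 2: Δp = -0.07893, p = 0.56904
step 3: Δp = -0.05367, p = 0.51537
step 4: Δp = -0.03897, p = 0.47641
step 5: Δp = -0.02955, p = 0.44686
step 6: Δp = -0.02312, p = 0.42374
step 7: Δp = -0.01851, p = 0.40523

0.4052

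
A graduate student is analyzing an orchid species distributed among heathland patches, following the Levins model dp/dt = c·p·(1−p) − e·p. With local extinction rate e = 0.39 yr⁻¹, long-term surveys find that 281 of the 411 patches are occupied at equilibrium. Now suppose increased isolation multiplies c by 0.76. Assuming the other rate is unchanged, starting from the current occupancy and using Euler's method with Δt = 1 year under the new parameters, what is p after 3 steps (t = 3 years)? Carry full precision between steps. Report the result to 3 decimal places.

Observed p* = 281/411 = 0.68370.
Balance c(1−p*) = e gives c = e/(1 − 0.68370) = 0.39/0.31630 = 1.23300.
Starting from p₀ = 0.68370; update p ← p + (dp/dt)·Δt with the new parameters.
p: 0.68370 → 0.61970  (Δp = -0.06399)
p: 0.61970 → 0.59886  (Δp = -0.02084)
p: 0.59886 → 0.59042  (Δp = -0.00844)

0.590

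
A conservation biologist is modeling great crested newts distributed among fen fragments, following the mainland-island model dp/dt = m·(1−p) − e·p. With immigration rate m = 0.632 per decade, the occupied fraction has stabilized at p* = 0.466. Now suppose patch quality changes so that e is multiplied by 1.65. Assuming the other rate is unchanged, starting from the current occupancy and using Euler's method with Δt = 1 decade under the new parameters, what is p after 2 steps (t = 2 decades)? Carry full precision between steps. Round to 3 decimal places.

Balance m(1−p*) = e·p* gives e = m(1−p*)/p* = 0.632×0.53400/0.46600 = 0.72422.
Starting from p₀ = 0.46600; update p ← p + (dp/dt)·Δt with the new parameters.
  1  |  dp/dt·Δt = -0.219367  |  p_1 = 0.246633
  2  |  dp/dt·Δt = +0.181410  |  p_2 = 0.428043

0.428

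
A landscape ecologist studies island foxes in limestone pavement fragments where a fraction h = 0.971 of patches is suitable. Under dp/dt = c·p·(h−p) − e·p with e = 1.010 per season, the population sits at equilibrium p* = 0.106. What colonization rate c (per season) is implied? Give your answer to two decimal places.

1.17

At equilibrium c(h−p*) = e, so c = e/(h−p*).
c = 1.010/(0.971 − 0.106) = 1.010/0.8650 = 1.1676.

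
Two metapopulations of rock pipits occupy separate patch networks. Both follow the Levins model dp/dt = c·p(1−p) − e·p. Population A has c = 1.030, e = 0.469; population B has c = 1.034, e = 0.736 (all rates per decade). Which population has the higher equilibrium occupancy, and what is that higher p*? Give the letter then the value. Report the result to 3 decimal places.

A: p*_A = 1 − 0.469/1.030 = 0.5447.
B: p*_B = 1 − 0.736/1.034 = 0.2882.
A is higher at 0.5447.

A, 0.545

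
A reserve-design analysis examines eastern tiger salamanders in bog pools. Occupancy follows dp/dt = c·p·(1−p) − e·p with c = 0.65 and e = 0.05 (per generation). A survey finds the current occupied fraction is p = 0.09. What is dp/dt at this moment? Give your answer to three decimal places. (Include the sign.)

0.049

Colonization term: c·p·(1−p) = 0.65×0.09×0.9100 = 0.05323.
Extinction term: e·p = 0.00450.
dp/dt = 0.05323 − 0.00450 = 0.04874.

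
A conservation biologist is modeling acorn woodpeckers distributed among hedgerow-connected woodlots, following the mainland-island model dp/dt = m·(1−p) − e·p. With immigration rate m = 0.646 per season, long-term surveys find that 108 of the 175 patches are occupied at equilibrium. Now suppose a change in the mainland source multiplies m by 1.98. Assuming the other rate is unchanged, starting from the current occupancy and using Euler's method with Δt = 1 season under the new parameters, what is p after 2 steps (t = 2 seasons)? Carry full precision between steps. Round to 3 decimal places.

Observed p* = 108/175 = 0.61714.
Balance m(1−p*) = e·p* gives e = m(1−p*)/p* = 0.646×0.38286/0.61714 = 0.40076.
Starting from p₀ = 0.61714; update p ← p + (dp/dt)·Δt with the new parameters.
  1  |  dp/dt·Δt = +0.242379  |  p_1 = 0.859522
  2  |  dp/dt·Δt = -0.164779  |  p_2 = 0.694743

0.695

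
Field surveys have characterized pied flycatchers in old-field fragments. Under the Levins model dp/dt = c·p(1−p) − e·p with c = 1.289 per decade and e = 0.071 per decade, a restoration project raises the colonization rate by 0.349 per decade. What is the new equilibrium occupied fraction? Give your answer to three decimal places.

Before: p* = 1 − 0.071/1.289 = 0.9449.
After the change, c = 1.638, e = 0.071, so p* = 1 − 0.071/1.638 = 0.9567.

0.957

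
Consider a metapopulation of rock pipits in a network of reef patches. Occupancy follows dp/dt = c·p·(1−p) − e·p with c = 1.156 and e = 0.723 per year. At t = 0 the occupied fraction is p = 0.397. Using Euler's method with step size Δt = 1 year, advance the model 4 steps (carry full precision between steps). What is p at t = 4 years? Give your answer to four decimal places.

0.3767

Update rule: p ← p + [c·p·(1−p) − e·p]·Δt with Δt = 1.
step 1: Δp = -0.01030, p = 0.38670
step 2: Δp = -0.00543, p = 0.38128
step 3: Δp = -0.00296, p = 0.37832
step 4: Δp = -0.00164, p = 0.37668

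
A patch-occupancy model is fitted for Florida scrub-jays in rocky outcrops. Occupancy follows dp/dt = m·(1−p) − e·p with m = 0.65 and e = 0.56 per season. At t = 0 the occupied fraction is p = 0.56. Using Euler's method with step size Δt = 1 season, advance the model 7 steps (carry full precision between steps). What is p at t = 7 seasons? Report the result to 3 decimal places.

Update rule: p ← p + [m·(1−p) − e·p]·Δt with Δt = 1.
p: 0.56000 → 0.53240  (Δp = -0.02760)
p: 0.53240 → 0.53820  (Δp = +0.00580)
p: 0.53820 → 0.53698  (Δp = -0.00122)
p: 0.53698 → 0.53723  (Δp = +0.00026)
p: 0.53723 → 0.53718  (Δp = -0.00005)
p: 0.53718 → 0.53719  (Δp = +0.00001)
p: 0.53719 → 0.53719  (Δp = -0.00000)

0.537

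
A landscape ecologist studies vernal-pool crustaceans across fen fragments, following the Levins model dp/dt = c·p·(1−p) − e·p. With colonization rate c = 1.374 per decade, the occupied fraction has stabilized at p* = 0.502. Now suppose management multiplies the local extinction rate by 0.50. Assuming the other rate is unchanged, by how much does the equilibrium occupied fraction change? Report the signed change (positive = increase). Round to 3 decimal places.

Balance c(1−p*) = e gives e = 1.374×(1 − 0.50200) = 0.68425.
New p* = 1 − e/c = 1 − 0.34213/1.37400 = 0.75100.
Δp* = 0.75100 − 0.50200 = +0.24900.

0.249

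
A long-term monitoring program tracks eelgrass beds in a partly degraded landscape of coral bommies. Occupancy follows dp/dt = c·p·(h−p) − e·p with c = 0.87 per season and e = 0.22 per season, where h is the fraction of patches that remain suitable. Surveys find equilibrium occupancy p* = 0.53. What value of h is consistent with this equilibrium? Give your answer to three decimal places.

At equilibrium c(h−p*) = e, so h = p* + e/c.
h = 0.53 + 0.22/0.87 = 0.53 + 0.2529 = 0.7829.

0.783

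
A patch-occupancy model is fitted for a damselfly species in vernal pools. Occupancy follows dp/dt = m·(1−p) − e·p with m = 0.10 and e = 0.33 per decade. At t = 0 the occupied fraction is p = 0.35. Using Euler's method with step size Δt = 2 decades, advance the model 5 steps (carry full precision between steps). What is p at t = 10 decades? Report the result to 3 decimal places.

0.233

Update rule: p ← p + [m·(1−p) − e·p]·Δt with Δt = 2.
t = 2: p = 0.35000 + (-0.10100) = 0.24900
t = 4: p = 0.24900 + (-0.01414) = 0.23486
t = 6: p = 0.23486 + (-0.00198) = 0.23288
t = 8: p = 0.23288 + (-0.00028) = 0.23260
t = 10: p = 0.23260 + (-0.00004) = 0.23256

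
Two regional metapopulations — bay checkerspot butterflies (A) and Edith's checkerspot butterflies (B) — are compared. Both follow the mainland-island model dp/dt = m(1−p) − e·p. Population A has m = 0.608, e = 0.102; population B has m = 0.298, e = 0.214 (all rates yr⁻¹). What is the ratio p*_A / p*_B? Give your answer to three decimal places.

1.471

A: p*_A = m/(m+e) = 0.608/0.7100 = 0.8563.
B: p*_B = 0.298/0.5120 = 0.5820.
p*_A / p*_B = 0.8563/0.5820 = 1.4713.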